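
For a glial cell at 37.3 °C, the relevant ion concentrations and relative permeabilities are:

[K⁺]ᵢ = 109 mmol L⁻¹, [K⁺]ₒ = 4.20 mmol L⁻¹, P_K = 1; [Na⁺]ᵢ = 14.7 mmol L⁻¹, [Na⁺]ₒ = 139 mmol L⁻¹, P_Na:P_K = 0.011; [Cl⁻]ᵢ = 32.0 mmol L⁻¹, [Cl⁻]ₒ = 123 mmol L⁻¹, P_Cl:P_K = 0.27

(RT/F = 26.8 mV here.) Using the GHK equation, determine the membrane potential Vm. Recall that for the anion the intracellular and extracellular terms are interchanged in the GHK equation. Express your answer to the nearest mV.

Vm = 26.8 · ln[(Σ P·[cation]ₒ + Σ P·[anion]ᵢ) / (Σ P·[cation]ᵢ + Σ P·[anion]ₒ)]
Numerator = 1×4.20 + 0.011×139 + 0.27×32.0 = 14.37
Denominator = 1×109 + 0.011×14.7 + 0.27×123 = 142.4
Vm = 26.8 · ln(0.10093) = 26.8 × (-2.2934) = -61.46 mV

-61 mV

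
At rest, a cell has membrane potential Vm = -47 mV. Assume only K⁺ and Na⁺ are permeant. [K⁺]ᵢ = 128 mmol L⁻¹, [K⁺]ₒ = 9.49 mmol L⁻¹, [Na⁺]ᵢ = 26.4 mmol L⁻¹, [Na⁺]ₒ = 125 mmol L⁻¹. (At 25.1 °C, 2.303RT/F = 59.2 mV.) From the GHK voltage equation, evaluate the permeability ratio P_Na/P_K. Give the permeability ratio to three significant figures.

0.0918

Let α = P_Na/P_K. GHK: Vm = 59.2·log₁₀[(Kₒ + α·Naₒ)/(Kᵢ + α·Naᵢ)].
10^(Vm/59.2) = 10^(-47.0/59.2) = 0.16072
So 0.16072·(Kᵢ + α·Naᵢ) = Kₒ + α·Naₒ → α = (0.16072·128.0 − 9.49) / (125.0 − 0.16072·26.4)
α = (20.57 − 9.49) / (125.0 − 4.243) = 11.08/120.8 = 0.09178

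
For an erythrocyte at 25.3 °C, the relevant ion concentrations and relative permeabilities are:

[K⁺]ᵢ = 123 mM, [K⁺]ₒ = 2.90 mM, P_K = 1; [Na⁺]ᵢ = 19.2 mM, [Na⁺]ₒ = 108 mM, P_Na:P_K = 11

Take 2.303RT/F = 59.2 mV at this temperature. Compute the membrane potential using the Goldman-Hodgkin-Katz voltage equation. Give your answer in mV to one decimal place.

32.7 mV

Vm = 59.2 · log₁₀[(Σ P·[cation]ₒ + Σ P·[anion]ᵢ) / (Σ P·[cation]ᵢ + Σ P·[anion]ₒ)]
Numerator = 1×2.90 + 11×108 = 1191
Denominator = 1×123 + 11×19.2 = 334.2
Vm = 59.2 · log₁₀(3.5634) = 59.2 × (0.5519) = 32.67 mV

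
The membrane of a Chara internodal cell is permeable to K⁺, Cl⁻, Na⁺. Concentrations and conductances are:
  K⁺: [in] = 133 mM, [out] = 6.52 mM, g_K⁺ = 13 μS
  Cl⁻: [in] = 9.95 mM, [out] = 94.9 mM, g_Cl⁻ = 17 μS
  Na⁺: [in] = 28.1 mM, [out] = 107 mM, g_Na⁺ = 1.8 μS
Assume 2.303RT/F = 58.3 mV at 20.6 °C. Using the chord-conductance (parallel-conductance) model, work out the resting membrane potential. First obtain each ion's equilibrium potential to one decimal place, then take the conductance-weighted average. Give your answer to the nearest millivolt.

-60 mV

E_K⁺ = (58.3/1)·log₁₀(6.52/133) = -76.3 mV
E_Cl⁻ = (58.3/-1)·log₁₀(94.9/9.95) = -57.1 mV
E_Na⁺ = (58.3/1)·log₁₀(107/28.1) = 33.9 mV
Vm = (Σ gᵢEᵢ)/(Σ gᵢ) = (13·-76.3 + 17·-57.1 + 1.8·33.9) / (13 + 17 + 1.8)
= -1901.58 / 31.8 = -59.80 mV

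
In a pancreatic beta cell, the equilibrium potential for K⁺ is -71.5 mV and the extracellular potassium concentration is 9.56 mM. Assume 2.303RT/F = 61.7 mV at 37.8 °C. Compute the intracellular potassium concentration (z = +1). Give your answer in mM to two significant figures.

140 mM

Nernst: E = (61.7/1) · log₁₀([out]/[in]), so log₁₀([out]/[in]) = -71.5 × 1 / 61.7 = -1.1588.
[out]/[in] = 10^(-1.1588) = 0.06937.
[in] = 9.56 / 0.06937 = 137.8 mM.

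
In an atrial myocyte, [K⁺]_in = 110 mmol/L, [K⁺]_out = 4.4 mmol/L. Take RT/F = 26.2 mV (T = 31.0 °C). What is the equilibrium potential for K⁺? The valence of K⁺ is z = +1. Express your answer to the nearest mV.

-84 mV

E = (26.2/z) · ln([K⁺]_out/[K⁺]_in) with z = +1.
= (26.2/1) · ln(4.4/110) = 26.20 · ln(0.04)
= 26.20 · (-3.2189) = -84.33 mV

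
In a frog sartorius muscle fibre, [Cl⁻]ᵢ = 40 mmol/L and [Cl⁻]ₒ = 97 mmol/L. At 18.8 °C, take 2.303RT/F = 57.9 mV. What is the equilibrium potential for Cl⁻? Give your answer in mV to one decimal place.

E = (57.9/z) · log₁₀([Cl⁻]_out/[Cl⁻]_in) with z = -1.
For an anion, dividing by z = -1 reverses the sign.
= (57.9/-1) · log₁₀(97/40) = -57.90 · log₁₀(2.425)
= -57.90 · (0.3847) = -22.27 mV

-22.3 mV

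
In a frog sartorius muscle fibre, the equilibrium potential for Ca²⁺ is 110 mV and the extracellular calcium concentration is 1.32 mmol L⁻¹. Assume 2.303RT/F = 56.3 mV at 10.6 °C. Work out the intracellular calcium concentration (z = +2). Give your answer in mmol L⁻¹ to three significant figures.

Nernst: E = (56.3/2) · log₁₀([out]/[in]), so log₁₀([out]/[in]) = 110.0 × 2 / 56.3 = 3.9076.
[out]/[in] = 10^(3.9076) = 8084.
[in] = 1.32 / 8084 = 0.0001633 mmol L⁻¹.

0.000163 mmol L⁻¹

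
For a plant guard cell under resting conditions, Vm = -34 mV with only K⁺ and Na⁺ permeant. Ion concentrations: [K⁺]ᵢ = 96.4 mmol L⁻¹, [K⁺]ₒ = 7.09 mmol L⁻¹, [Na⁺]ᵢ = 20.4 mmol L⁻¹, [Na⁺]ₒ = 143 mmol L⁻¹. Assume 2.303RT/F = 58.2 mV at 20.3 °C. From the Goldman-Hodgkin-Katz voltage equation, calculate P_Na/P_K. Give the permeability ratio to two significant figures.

0.13

Let α = P_Na/P_K. GHK: Vm = 58.2·log₁₀[(Kₒ + α·Naₒ)/(Kᵢ + α·Naᵢ)].
10^(Vm/58.2) = 10^(-34.0/58.2) = 0.2605
So 0.2605·(Kᵢ + α·Naᵢ) = Kₒ + α·Naₒ → α = (0.2605·96.4 − 7.09) / (143.0 − 0.2605·20.4)
α = (25.11 − 7.09) / (143.0 − 5.314) = 18.02/137.7 = 0.1309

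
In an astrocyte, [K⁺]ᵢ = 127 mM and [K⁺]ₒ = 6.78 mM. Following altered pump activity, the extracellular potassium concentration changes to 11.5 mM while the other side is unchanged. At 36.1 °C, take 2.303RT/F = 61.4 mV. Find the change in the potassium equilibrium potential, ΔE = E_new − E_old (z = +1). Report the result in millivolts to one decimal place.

E_old = (61.4/1)·log₁₀(6.78/127) = -78.14 mV
E_new = (61.4/1)·log₁₀(11.5/127) = -64.05 mV
ΔE = -64.05 − (-78.14) = 14.09 mV

14.1 mV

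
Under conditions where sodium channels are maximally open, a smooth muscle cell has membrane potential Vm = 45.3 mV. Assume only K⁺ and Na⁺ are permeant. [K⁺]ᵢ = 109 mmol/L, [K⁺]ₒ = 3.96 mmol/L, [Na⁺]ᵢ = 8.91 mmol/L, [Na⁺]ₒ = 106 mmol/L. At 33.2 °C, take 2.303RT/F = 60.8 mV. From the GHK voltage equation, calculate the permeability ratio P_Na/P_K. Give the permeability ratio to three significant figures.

Let α = P_Na/P_K. GHK: Vm = 60.8·log₁₀[(Kₒ + α·Naₒ)/(Kᵢ + α·Naᵢ)].
10^(Vm/60.8) = 10^(45.3/60.8) = 5.5599
So 5.5599·(Kᵢ + α·Naᵢ) = Kₒ + α·Naₒ → α = (5.5599·109.0 − 3.96) / (106.0 − 5.5599·8.91)
α = (606 − 3.96) / (106.0 − 49.54) = 602.1/56.46 = 10.66

10.7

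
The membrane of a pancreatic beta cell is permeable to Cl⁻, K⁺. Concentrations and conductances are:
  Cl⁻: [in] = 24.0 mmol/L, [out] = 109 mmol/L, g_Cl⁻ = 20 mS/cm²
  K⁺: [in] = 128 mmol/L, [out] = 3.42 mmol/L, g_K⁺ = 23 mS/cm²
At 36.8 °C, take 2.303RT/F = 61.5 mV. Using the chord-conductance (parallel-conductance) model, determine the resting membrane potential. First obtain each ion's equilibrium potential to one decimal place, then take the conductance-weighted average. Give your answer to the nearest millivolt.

E_Cl⁻ = (61.5/-1)·log₁₀(109/24.0) = -40.4 mV
E_K⁺ = (61.5/1)·log₁₀(3.42/128) = -96.8 mV
Vm = (Σ gᵢEᵢ)/(Σ gᵢ) = (20·-40.4 + 23·-96.8) / (20 + 23)
= -3034.40 / 43 = -70.57 mV

-71 mV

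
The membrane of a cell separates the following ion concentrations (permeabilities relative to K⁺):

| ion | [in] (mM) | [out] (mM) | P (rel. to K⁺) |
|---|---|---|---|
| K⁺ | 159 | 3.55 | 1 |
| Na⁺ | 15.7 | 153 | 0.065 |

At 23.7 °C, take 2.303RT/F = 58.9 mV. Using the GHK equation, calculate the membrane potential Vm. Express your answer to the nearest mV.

-63 mV

Vm = 58.9 · log₁₀[(Σ P·[cation]ₒ + Σ P·[anion]ᵢ) / (Σ P·[cation]ᵢ + Σ P·[anion]ₒ)]
Numerator = 1×3.55 + 0.065×153 = 13.5
Denominator = 1×159 + 0.065×15.7 = 160
Vm = 58.9 · log₁₀(0.084333) = 58.9 × (-1.0740) = -63.26 mV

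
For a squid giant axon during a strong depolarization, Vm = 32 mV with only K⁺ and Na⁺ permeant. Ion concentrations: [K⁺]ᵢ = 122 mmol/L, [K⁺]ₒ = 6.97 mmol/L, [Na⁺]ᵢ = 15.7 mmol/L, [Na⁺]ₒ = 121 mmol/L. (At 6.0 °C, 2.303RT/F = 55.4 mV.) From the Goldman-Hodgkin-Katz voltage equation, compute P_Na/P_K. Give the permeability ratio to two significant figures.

7.4

Let α = P_Na/P_K. GHK: Vm = 55.4·log₁₀[(Kₒ + α·Naₒ)/(Kᵢ + α·Naᵢ)].
10^(Vm/55.4) = 10^(32.0/55.4) = 3.7811
So 3.7811·(Kᵢ + α·Naᵢ) = Kₒ + α·Naₒ → α = (3.7811·122.0 − 6.97) / (121.0 − 3.7811·15.7)
α = (461.3 − 6.97) / (121.0 − 59.36) = 454.3/61.64 = 7.371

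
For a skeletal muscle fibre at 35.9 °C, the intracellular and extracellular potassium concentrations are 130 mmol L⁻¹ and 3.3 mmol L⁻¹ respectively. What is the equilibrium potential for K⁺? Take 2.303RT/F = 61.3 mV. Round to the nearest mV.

-98 mV

E = (61.3/z) · log₁₀([K⁺]_out/[K⁺]_in) with z = +1.
= (61.3/1) · log₁₀(3.3/130) = 61.30 · log₁₀(0.02538)
= 61.30 · (-1.5954) = -97.80 mV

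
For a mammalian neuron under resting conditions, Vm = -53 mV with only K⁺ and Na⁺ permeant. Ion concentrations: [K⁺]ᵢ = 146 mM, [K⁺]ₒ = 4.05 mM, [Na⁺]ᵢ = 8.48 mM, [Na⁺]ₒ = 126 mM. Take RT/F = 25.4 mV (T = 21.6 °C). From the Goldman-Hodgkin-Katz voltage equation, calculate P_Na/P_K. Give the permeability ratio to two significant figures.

Let α = P_Na/P_K. GHK: Vm = 25.4·ln[(Kₒ + α·Naₒ)/(Kᵢ + α·Naᵢ)].
e^(Vm/25.4) = e^(-53.0/25.4) = 0.12411
So 0.12411·(Kᵢ + α·Naᵢ) = Kₒ + α·Naₒ → α = (0.12411·146.0 − 4.05) / (126.0 − 0.12411·8.48)
α = (18.12 − 4.05) / (126.0 − 1.052) = 14.07/124.9 = 0.1126

0.11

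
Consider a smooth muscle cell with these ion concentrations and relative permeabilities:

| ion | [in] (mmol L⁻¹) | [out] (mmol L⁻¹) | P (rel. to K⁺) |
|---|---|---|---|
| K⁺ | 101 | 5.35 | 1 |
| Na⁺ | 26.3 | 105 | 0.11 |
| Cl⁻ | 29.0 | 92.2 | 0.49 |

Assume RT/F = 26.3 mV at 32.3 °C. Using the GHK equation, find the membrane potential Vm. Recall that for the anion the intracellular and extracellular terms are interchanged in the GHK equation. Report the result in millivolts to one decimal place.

-41.2 mV

Vm = 26.3 · ln[(Σ P·[cation]ₒ + Σ P·[anion]ᵢ) / (Σ P·[cation]ᵢ + Σ P·[anion]ₒ)]
Numerator = 1×5.35 + 0.11×105 + 0.49×29.0 = 31.11
Denominator = 1×101 + 0.11×26.3 + 0.49×92.2 = 149.1
Vm = 26.3 · ln(0.20869) = 26.3 × (-1.5669) = -41.21 mV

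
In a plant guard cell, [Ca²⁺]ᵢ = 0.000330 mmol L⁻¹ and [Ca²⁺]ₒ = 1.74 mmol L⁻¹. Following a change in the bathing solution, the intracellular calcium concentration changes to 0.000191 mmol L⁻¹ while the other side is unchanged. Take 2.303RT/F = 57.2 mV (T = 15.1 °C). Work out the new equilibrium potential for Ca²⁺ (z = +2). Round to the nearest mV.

After the shift: [Ca²⁺]_out = 1.74, [Ca²⁺]_in = 0.000191 mmol L⁻¹.
E_new = (57.2/2)·log₁₀(1.74/0.000191) = 28.60 · (3.9595) = 113.24 mV

113 mV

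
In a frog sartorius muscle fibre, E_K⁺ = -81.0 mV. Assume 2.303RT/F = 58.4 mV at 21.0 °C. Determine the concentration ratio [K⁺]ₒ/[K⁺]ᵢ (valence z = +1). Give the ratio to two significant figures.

log₁₀([out]/[in]) = E·z/(58.4) = -81.0 × 1 / 58.4 = -1.3870
[out]/[in] = 10^(-1.3870) = 0.04102

0.041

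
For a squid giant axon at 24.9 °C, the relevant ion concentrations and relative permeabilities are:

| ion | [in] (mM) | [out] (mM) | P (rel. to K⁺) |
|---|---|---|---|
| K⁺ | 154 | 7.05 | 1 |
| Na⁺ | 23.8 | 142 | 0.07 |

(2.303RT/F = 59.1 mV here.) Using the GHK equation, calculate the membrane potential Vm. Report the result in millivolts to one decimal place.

-56.9 mV

Vm = 59.1 · log₁₀[(Σ P·[cation]ₒ + Σ P·[anion]ᵢ) / (Σ P·[cation]ᵢ + Σ P·[anion]ₒ)]
Numerator = 1×7.05 + 0.07×142 = 16.99
Denominator = 1×154 + 0.07×23.8 = 155.7
Vm = 59.1 · log₁₀(0.10914) = 59.1 × (-0.9620) = -56.85 mV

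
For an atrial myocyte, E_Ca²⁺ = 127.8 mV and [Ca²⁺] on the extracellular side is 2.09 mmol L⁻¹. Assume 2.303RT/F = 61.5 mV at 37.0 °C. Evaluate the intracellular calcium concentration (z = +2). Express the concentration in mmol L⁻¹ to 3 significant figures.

0.000146 mmol L⁻¹

Nernst: E = (61.5/2) · log₁₀([out]/[in]), so log₁₀([out]/[in]) = 127.8 × 2 / 61.5 = 4.1561.
[out]/[in] = 10^(4.1561) = 1.433e+04.
[in] = 2.09 / 1.433e+04 = 0.0001459 mmol L⁻¹.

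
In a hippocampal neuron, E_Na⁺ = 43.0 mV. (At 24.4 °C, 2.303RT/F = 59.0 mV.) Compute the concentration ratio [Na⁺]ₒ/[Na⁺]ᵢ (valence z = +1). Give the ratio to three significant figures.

log₁₀([out]/[in]) = E·z/(59.0) = 43.0 × 1 / 59.0 = 0.7288
[out]/[in] = 10^(0.7288) = 5.356

5.36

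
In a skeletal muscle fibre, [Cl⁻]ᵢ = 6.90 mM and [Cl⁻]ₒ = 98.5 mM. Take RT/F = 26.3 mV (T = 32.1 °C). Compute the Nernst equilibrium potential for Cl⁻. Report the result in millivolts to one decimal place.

E = (26.3/z) · ln([Cl⁻]_out/[Cl⁻]_in) with z = -1.
For an anion, dividing by z = -1 reverses the sign.
= (26.3/-1) · ln(98.5/6.90) = -26.30 · ln(14.28)
= -26.30 · (2.6585) = -69.92 mV

-69.9 mV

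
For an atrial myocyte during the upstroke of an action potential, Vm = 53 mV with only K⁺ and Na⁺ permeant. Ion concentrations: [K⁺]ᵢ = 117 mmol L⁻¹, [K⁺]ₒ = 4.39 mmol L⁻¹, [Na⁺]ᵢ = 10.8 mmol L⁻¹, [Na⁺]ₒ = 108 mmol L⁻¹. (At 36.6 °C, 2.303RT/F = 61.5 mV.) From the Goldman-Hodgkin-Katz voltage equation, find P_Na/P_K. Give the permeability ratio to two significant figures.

Let α = P_Na/P_K. GHK: Vm = 61.5·log₁₀[(Kₒ + α·Naₒ)/(Kᵢ + α·Naᵢ)].
10^(Vm/61.5) = 10^(53.0/61.5) = 7.2743
So 7.2743·(Kᵢ + α·Naᵢ) = Kₒ + α·Naₒ → α = (7.2743·117.0 − 4.39) / (108.0 − 7.2743·10.8)
α = (851.1 − 4.39) / (108.0 − 78.56) = 846.7/29.44 = 28.76

29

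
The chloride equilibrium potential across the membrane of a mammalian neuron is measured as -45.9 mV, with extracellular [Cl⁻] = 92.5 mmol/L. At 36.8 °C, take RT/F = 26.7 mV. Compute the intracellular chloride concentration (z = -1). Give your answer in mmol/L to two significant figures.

Nernst: E = (26.7/-1) · ln([out]/[in]), so ln([out]/[in]) = -45.9 × -1 / 26.7 = 1.7191.
[out]/[in] = e^(1.7191) = 5.58.
[in] = 92.5 / 5.58 = 16.58 mmol/L.

17 mmol/L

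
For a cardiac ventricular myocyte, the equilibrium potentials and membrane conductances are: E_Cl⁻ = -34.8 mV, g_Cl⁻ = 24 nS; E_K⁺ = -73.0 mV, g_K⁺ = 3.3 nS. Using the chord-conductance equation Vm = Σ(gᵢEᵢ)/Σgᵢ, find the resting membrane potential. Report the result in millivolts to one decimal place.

-39.4 mV

Σ gᵢEᵢ = 24·(-34.8) + 3.3·(-73.0) = -1076.10
Σ gᵢ = 24 + 3.3 = 27.3
Vm = -1076.10 / 27.3 = -39.42 mV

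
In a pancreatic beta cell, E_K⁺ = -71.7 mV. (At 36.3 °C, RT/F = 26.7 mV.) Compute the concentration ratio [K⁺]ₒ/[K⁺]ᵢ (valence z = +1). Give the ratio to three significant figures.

ln([out]/[in]) = E·z/(26.7) = -71.7 × 1 / 26.7 = -2.6854
[out]/[in] = e^(-2.6854) = 0.06819

0.0682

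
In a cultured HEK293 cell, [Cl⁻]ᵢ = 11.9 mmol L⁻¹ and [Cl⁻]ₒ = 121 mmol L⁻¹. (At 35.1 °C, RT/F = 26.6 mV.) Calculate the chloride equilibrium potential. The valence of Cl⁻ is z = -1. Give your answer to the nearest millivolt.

E = (26.6/z) · ln([Cl⁻]_out/[Cl⁻]_in) with z = -1.
For an anion, dividing by z = -1 reverses the sign.
= (26.6/-1) · ln(121/11.9) = -26.60 · ln(10.17)
= -26.60 · (2.3193) = -61.69 mV

-62 mV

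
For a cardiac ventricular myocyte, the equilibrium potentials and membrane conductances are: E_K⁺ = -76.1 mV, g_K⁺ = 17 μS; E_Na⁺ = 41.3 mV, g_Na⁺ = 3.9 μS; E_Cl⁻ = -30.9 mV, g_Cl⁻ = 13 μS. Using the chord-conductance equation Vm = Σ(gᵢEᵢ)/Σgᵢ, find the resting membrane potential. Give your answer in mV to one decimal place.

-45.3 mV

Σ gᵢEᵢ = 17·(-76.1) + 3.9·(41.3) + 13·(-30.9) = -1534.33
Σ gᵢ = 17 + 3.9 + 13 = 33.9
Vm = -1534.33 / 33.9 = -45.26 mV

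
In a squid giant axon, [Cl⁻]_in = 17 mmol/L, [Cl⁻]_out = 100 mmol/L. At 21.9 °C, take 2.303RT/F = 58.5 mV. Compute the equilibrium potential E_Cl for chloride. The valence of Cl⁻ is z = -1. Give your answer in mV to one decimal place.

-45.0 mV

E = (58.5/z) · log₁₀([Cl⁻]_out/[Cl⁻]_in) with z = -1.
For an anion, dividing by z = -1 reverses the sign.
= (58.5/-1) · log₁₀(100/17) = -58.50 · log₁₀(5.882)
= -58.50 · (0.7696) = -45.02 mV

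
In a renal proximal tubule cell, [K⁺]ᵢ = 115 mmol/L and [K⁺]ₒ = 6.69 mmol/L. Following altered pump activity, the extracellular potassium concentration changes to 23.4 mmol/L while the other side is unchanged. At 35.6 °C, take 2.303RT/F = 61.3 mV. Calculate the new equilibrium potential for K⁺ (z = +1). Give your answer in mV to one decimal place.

After the shift: [K⁺]_out = 23.4, [K⁺]_in = 115 mmol/L.
E_new = (61.3/1)·log₁₀(23.4/115) = 61.30 · (-0.6915) = -42.39 mV

-42.4 mV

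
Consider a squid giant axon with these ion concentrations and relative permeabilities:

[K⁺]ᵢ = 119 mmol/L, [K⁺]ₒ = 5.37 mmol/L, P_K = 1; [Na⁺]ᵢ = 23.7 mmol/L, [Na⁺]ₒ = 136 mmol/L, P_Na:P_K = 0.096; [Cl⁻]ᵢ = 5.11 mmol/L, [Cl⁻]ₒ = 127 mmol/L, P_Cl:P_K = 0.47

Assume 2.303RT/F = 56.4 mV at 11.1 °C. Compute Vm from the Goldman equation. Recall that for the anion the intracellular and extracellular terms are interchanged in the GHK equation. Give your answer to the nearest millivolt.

-53 mV

Vm = 56.4 · log₁₀[(Σ P·[cation]ₒ + Σ P·[anion]ᵢ) / (Σ P·[cation]ᵢ + Σ P·[anion]ₒ)]
Numerator = 1×5.37 + 0.096×136 + 0.47×5.11 = 20.83
Denominator = 1×119 + 0.096×23.7 + 0.47×127 = 181
Vm = 56.4 · log₁₀(0.11509) = 56.4 × (-0.9390) = -52.96 mV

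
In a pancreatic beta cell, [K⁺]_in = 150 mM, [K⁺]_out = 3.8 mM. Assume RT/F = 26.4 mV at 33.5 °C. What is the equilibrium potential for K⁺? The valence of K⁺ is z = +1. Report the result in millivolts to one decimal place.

-97.0 mV

E = (26.4/z) · ln([K⁺]_out/[K⁺]_in) with z = +1.
= (26.4/1) · ln(3.8/150) = 26.40 · ln(0.02533)
= 26.40 · (-3.6756) = -97.04 mV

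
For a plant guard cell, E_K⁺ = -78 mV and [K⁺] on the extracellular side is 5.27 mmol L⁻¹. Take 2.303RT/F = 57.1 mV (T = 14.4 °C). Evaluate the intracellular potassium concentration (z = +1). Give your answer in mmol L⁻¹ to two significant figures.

120 mmol L⁻¹

Nernst: E = (57.1/1) · log₁₀([out]/[in]), so log₁₀([out]/[in]) = -78.0 × 1 / 57.1 = -1.3660.
[out]/[in] = 10^(-1.3660) = 0.04305.
[in] = 5.27 / 0.04305 = 122.4 mmol L⁻¹.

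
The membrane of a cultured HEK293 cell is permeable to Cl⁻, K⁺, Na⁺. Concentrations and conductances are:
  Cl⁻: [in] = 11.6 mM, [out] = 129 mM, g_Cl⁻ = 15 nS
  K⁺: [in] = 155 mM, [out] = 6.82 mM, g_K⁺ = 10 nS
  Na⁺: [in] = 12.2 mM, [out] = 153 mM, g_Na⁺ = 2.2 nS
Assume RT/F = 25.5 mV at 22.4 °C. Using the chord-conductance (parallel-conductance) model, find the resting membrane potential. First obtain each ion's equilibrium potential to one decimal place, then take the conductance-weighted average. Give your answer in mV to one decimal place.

-57.9 mV

E_Cl⁻ = (25.5/-1)·ln(129/11.6) = -61.4 mV
E_K⁺ = (25.5/1)·ln(6.82/155) = -79.7 mV
E_Na⁺ = (25.5/1)·ln(153/12.2) = 64.5 mV
Vm = (Σ gᵢEᵢ)/(Σ gᵢ) = (15·-61.4 + 10·-79.7 + 2.2·64.5) / (15 + 10 + 2.2)
= -1576.10 / 27.2 = -57.94 mV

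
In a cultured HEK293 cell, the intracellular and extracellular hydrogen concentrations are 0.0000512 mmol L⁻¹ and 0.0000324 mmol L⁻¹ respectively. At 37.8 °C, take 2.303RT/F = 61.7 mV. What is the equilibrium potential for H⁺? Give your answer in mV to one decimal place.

-12.3 mV

E = (61.7/z) · log₁₀([H⁺]_out/[H⁺]_in) with z = +1.
= (61.7/1) · log₁₀(0.0000324/0.0000512) = 61.70 · log₁₀(0.6328)
= 61.70 · (-0.1987) = -12.26 mV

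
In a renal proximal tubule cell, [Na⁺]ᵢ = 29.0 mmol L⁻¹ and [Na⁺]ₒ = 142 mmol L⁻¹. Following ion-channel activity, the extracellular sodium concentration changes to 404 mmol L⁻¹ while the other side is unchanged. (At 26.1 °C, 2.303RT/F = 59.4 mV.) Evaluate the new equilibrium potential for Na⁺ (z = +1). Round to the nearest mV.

68 mV

After the shift: [Na⁺]_out = 404, [Na⁺]_in = 29.0 mmol L⁻¹.
E_new = (59.4/1)·log₁₀(404/29.0) = 59.40 · (1.1440) = 67.95 mV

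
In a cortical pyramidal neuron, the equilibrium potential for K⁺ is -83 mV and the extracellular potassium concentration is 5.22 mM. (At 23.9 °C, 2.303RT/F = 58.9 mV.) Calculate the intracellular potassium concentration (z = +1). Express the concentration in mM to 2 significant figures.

Nernst: E = (58.9/1) · log₁₀([out]/[in]), so log₁₀([out]/[in]) = -83.0 × 1 / 58.9 = -1.4092.
[out]/[in] = 10^(-1.4092) = 0.03898.
[in] = 5.22 / 0.03898 = 133.9 mM.

130 mM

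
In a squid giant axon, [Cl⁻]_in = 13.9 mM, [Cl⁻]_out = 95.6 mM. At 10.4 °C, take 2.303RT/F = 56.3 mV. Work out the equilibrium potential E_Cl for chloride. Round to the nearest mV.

-47 mV

E = (56.3/z) · log₁₀([Cl⁻]_out/[Cl⁻]_in) with z = -1.
For an anion, dividing by z = -1 reverses the sign.
= (56.3/-1) · log₁₀(95.6/13.9) = -56.30 · log₁₀(6.878)
= -56.30 · (0.8374) = -47.15 mV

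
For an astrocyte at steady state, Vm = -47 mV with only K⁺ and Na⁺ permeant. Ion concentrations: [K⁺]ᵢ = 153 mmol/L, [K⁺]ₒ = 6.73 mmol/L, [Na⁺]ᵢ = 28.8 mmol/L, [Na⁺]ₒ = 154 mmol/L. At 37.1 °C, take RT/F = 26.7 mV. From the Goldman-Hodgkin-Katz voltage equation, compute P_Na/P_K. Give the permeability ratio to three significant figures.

0.131

Let α = P_Na/P_K. GHK: Vm = 26.7·ln[(Kₒ + α·Naₒ)/(Kᵢ + α·Naᵢ)].
e^(Vm/26.7) = e^(-47.0/26.7) = 0.17199
So 0.17199·(Kᵢ + α·Naᵢ) = Kₒ + α·Naₒ → α = (0.17199·153.0 − 6.73) / (154.0 − 0.17199·28.8)
α = (26.31 − 6.73) / (154.0 − 4.953) = 19.58/149 = 0.1314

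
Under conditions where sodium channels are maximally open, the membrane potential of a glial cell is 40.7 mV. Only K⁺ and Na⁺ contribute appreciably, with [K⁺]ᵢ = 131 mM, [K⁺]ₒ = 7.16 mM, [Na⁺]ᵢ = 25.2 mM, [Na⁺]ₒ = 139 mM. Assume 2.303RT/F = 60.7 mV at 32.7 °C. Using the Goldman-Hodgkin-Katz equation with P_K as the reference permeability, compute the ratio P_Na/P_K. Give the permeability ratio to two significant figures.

Let α = P_Na/P_K. GHK: Vm = 60.7·log₁₀[(Kₒ + α·Naₒ)/(Kᵢ + α·Naᵢ)].
10^(Vm/60.7) = 10^(40.7/60.7) = 4.6829
So 4.6829·(Kᵢ + α·Naᵢ) = Kₒ + α·Naₒ → α = (4.6829·131.0 − 7.16) / (139.0 − 4.6829·25.2)
α = (613.5 − 7.16) / (139.0 − 118) = 606.3/20.99 = 28.88

29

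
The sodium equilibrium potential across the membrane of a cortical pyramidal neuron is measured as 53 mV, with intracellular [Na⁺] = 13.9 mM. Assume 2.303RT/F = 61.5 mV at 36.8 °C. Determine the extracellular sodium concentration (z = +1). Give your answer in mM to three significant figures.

101 mM

Nernst: E = (61.5/1) · log₁₀([out]/[in]), so log₁₀([out]/[in]) = 53.0 × 1 / 61.5 = 0.8618.
[out]/[in] = 10^(0.8618) = 7.274.
[out] = 7.274 × 13.9 = 101.1 mM.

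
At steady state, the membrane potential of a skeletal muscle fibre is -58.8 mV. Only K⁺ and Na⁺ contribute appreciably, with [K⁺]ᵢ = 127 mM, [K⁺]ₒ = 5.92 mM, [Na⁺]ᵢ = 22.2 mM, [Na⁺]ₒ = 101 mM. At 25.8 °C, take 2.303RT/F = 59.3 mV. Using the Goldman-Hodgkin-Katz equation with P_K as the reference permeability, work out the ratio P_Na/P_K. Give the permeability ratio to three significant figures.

0.0712

Let α = P_Na/P_K. GHK: Vm = 59.3·log₁₀[(Kₒ + α·Naₒ)/(Kᵢ + α·Naᵢ)].
10^(Vm/59.3) = 10^(-58.8/59.3) = 0.10196
So 0.10196·(Kᵢ + α·Naᵢ) = Kₒ + α·Naₒ → α = (0.10196·127.0 − 5.92) / (101.0 − 0.10196·22.2)
α = (12.95 − 5.92) / (101.0 − 2.264) = 7.029/98.74 = 0.07119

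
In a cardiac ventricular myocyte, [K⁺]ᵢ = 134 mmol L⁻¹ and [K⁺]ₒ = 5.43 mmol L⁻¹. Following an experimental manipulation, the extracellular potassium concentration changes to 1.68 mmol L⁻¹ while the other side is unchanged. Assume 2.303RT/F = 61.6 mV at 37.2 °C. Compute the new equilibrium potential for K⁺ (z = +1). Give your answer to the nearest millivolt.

-117 mV

After the shift: [K⁺]_out = 1.68, [K⁺]_in = 134 mmol L⁻¹.
E_new = (61.6/1)·log₁₀(1.68/134) = 61.60 · (-1.9018) = -117.15 mV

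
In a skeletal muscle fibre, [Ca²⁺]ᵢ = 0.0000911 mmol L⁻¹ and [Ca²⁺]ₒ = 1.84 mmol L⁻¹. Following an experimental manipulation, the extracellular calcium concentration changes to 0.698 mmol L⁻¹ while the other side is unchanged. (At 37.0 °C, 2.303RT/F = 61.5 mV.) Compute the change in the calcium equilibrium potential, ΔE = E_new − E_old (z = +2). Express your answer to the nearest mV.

E_old = (61.5/2)·log₁₀(1.84/0.0000911) = 132.39 mV
E_new = (61.5/2)·log₁₀(0.698/0.0000911) = 119.44 mV
ΔE = 119.44 − (132.39) = -12.94 mV

-13 mV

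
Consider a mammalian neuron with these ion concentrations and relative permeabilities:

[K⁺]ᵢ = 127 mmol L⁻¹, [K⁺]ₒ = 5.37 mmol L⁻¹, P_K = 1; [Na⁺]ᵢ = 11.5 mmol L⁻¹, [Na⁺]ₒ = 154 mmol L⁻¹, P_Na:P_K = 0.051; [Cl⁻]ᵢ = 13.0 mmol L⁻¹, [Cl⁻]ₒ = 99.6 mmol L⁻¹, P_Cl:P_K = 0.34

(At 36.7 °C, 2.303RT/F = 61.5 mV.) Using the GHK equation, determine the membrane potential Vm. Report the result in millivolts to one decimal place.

Vm = 61.5 · log₁₀[(Σ P·[cation]ₒ + Σ P·[anion]ᵢ) / (Σ P·[cation]ᵢ + Σ P·[anion]ₒ)]
Numerator = 1×5.37 + 0.051×154 + 0.34×13.0 = 17.64
Denominator = 1×127 + 0.051×11.5 + 0.34×99.6 = 161.5
Vm = 61.5 · log₁₀(0.10928) = 61.5 × (-0.9614) = -59.13 mV

-59.1 mV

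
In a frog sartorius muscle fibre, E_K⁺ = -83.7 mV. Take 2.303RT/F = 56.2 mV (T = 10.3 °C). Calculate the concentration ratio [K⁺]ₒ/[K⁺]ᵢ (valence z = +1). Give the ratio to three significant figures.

0.0324

log₁₀([out]/[in]) = E·z/(56.2) = -83.7 × 1 / 56.2 = -1.4893
[out]/[in] = 10^(-1.4893) = 0.03241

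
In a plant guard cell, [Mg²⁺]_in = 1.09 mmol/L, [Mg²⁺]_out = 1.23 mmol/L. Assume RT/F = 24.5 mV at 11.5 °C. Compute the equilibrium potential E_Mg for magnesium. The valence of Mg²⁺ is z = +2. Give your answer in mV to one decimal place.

E = (24.5/z) · ln([Mg²⁺]_out/[Mg²⁺]_in) with z = +2.
= (24.5/2) · ln(1.23/1.09) = 12.25 · ln(1.128)
= 12.25 · (0.1208) = 1.48 mV

1.5 mV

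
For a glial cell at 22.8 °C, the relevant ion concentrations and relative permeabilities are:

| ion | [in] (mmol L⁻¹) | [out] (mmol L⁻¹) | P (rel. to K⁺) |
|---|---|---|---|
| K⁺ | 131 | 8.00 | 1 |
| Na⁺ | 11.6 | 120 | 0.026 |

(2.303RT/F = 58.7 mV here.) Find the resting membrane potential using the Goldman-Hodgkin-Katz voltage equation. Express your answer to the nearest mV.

Vm = 58.7 · log₁₀[(Σ P·[cation]ₒ + Σ P·[anion]ᵢ) / (Σ P·[cation]ᵢ + Σ P·[anion]ₒ)]
Numerator = 1×8.00 + 0.026×120 = 11.12
Denominator = 1×131 + 0.026×11.6 = 131.3
Vm = 58.7 · log₁₀(0.084691) = 58.7 × (-1.0722) = -62.94 mV

-63 mV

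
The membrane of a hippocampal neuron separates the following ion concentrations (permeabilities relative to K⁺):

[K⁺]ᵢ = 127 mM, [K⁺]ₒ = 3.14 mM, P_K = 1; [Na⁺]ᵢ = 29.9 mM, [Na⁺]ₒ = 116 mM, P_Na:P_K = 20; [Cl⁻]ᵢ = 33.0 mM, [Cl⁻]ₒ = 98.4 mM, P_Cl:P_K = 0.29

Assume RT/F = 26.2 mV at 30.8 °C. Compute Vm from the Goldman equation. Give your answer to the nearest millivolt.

Vm = 26.2 · ln[(Σ P·[cation]ₒ + Σ P·[anion]ᵢ) / (Σ P·[cation]ᵢ + Σ P·[anion]ₒ)]
Numerator = 1×3.14 + 20×116 + 0.29×33.0 = 2333
Denominator = 1×127 + 20×29.9 + 0.29×98.4 = 753.5
Vm = 26.2 · ln(3.0957) = 26.2 × (1.1300) = 29.61 mV

30 mV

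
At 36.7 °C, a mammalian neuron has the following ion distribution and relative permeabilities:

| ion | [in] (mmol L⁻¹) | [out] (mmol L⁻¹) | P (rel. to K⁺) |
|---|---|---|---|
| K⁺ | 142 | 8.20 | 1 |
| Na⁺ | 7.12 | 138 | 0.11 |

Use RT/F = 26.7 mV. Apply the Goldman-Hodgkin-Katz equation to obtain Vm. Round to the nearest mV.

Vm = 26.7 · ln[(Σ P·[cation]ₒ + Σ P·[anion]ᵢ) / (Σ P·[cation]ᵢ + Σ P·[anion]ₒ)]
Numerator = 1×8.20 + 0.11×138 = 23.38
Denominator = 1×142 + 0.11×7.12 = 142.8
Vm = 26.7 · ln(0.16374) = 26.7 × (-1.8094) = -48.31 mV

-48 mV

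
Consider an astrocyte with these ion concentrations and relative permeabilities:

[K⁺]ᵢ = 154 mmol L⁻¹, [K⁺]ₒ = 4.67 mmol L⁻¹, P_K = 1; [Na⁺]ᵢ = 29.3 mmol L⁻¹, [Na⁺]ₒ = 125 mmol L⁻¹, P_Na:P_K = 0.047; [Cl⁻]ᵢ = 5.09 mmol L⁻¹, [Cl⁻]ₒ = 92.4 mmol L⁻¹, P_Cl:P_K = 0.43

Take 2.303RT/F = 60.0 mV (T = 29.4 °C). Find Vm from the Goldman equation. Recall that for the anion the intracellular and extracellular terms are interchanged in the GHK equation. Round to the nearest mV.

-71 mV

Vm = 60.0 · log₁₀[(Σ P·[cation]ₒ + Σ P·[anion]ᵢ) / (Σ P·[cation]ᵢ + Σ P·[anion]ₒ)]
Numerator = 1×4.67 + 0.047×125 + 0.43×5.09 = 12.73
Denominator = 1×154 + 0.047×29.3 + 0.43×92.4 = 195.1
Vm = 60.0 · log₁₀(0.065265) = 60.0 × (-1.1853) = -71.12 mV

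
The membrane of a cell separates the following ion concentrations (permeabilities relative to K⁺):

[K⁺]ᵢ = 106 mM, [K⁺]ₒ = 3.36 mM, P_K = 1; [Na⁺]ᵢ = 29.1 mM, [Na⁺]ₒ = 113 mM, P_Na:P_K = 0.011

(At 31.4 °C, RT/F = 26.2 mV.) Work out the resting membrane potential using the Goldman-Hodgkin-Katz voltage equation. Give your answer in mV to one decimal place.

Vm = 26.2 · ln[(Σ P·[cation]ₒ + Σ P·[anion]ᵢ) / (Σ P·[cation]ᵢ + Σ P·[anion]ₒ)]
Numerator = 1×3.36 + 0.011×113 = 4.603
Denominator = 1×106 + 0.011×29.1 = 106.3
Vm = 26.2 · ln(0.043294) = 26.2 × (-3.1397) = -82.26 mV

-82.3 mV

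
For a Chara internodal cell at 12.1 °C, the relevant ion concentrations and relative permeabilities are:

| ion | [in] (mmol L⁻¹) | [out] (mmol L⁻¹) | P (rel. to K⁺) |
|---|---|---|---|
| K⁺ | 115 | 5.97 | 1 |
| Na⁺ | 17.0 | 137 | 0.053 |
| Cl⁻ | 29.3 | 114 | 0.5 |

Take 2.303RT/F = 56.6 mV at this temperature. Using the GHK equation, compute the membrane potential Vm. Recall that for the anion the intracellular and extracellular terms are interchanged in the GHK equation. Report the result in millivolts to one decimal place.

Vm = 56.6 · log₁₀[(Σ P·[cation]ₒ + Σ P·[anion]ᵢ) / (Σ P·[cation]ᵢ + Σ P·[anion]ₒ)]
Numerator = 1×5.97 + 0.053×137 + 0.5×29.3 = 27.88
Denominator = 1×115 + 0.053×17.0 + 0.5×114 = 172.9
Vm = 56.6 · log₁₀(0.16125) = 56.6 × (-0.7925) = -44.85 mV

-44.9 mV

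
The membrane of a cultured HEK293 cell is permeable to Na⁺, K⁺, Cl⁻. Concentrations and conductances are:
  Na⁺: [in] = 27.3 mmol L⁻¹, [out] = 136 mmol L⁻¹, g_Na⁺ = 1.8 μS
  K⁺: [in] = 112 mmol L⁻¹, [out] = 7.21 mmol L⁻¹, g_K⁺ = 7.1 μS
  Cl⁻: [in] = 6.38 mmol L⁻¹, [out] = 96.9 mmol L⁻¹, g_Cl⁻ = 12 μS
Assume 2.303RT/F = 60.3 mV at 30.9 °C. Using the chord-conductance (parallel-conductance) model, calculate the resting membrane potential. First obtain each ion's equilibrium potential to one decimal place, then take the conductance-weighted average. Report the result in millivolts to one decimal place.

-61.6 mV

E_Na⁺ = (60.3/1)·log₁₀(136/27.3) = 42.1 mV
E_K⁺ = (60.3/1)·log₁₀(7.21/112) = -71.8 mV
E_Cl⁻ = (60.3/-1)·log₁₀(96.9/6.38) = -71.2 mV
Vm = (Σ gᵢEᵢ)/(Σ gᵢ) = (1.8·42.1 + 7.1·-71.8 + 12·-71.2) / (1.8 + 7.1 + 12)
= -1288.40 / 20.9 = -61.65 mV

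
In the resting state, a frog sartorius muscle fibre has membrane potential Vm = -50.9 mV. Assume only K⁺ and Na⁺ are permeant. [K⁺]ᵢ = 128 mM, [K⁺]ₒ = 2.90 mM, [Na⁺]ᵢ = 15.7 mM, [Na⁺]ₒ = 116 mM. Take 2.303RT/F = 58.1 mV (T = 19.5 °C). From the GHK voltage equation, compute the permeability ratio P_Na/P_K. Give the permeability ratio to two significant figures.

0.12

Let α = P_Na/P_K. GHK: Vm = 58.1·log₁₀[(Kₒ + α·Naₒ)/(Kᵢ + α·Naᵢ)].
10^(Vm/58.1) = 10^(-50.9/58.1) = 0.13302
So 0.13302·(Kᵢ + α·Naᵢ) = Kₒ + α·Naₒ → α = (0.13302·128.0 − 2.9) / (116.0 − 0.13302·15.7)
α = (17.03 − 2.9) / (116.0 − 2.088) = 14.13/113.9 = 0.124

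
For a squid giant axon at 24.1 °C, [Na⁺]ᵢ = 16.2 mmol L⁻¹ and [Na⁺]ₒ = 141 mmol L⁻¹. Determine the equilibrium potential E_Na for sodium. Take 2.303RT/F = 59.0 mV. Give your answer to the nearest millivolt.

55 mV

E = (59.0/z) · log₁₀([Na⁺]_out/[Na⁺]_in) with z = +1.
= (59.0/1) · log₁₀(141/16.2) = 59.00 · log₁₀(8.704)
= 59.00 · (0.9397) = 55.44 mV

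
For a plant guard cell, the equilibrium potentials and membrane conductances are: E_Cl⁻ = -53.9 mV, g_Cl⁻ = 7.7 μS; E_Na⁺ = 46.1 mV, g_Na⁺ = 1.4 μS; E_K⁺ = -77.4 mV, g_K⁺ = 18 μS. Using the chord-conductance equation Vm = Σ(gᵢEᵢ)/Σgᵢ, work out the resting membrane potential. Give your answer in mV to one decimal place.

-64.3 mV

Σ gᵢEᵢ = 7.7·(-53.9) + 1.4·(46.1) + 18·(-77.4) = -1743.69
Σ gᵢ = 7.7 + 1.4 + 18 = 27.1
Vm = -1743.69 / 27.1 = -64.34 mV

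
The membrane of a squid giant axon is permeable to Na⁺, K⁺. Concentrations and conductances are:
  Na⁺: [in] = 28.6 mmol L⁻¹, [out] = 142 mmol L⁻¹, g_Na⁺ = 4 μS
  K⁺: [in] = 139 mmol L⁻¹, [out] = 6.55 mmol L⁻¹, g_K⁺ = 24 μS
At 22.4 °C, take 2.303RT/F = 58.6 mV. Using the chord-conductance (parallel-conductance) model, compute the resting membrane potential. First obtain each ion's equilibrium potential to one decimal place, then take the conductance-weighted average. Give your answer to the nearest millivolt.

-61 mV

E_Na⁺ = (58.6/1)·log₁₀(142/28.6) = 40.8 mV
E_K⁺ = (58.6/1)·log₁₀(6.55/139) = -77.7 mV
Vm = (Σ gᵢEᵢ)/(Σ gᵢ) = (4·40.8 + 24·-77.7) / (4 + 24)
= -1701.60 / 28 = -60.77 mV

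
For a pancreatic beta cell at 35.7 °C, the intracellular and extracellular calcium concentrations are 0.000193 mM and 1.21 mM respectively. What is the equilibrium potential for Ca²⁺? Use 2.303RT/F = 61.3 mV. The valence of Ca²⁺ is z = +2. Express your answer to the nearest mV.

E = (61.3/z) · log₁₀([Ca²⁺]_out/[Ca²⁺]_in) with z = +2.
= (61.3/2) · log₁₀(1.21/0.000193) = 30.65 · log₁₀(6269)
= 30.65 · (3.7972) = 116.39 mV

116 mV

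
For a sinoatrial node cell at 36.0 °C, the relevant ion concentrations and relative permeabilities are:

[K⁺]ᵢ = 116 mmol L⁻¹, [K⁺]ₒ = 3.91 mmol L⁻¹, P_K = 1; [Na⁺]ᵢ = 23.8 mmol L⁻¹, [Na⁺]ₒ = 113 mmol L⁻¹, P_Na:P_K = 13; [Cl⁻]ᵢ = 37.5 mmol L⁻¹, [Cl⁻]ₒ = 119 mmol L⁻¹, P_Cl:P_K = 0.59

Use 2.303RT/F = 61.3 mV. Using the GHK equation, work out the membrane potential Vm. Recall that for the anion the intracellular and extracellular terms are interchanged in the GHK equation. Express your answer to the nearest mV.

Vm = 61.3 · log₁₀[(Σ P·[cation]ₒ + Σ P·[anion]ᵢ) / (Σ P·[cation]ᵢ + Σ P·[anion]ₒ)]
Numerator = 1×3.91 + 13×113 + 0.59×37.5 = 1495
Denominator = 1×116 + 13×23.8 + 0.59×119 = 495.6
Vm = 61.3 · log₁₀(3.0166) = 61.3 × (0.4795) = 29.39 mV

29 mV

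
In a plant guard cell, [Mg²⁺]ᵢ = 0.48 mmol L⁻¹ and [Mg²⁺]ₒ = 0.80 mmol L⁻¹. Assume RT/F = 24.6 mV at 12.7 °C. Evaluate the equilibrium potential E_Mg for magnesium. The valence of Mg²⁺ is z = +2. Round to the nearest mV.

6 mV

E = (24.6/z) · ln([Mg²⁺]_out/[Mg²⁺]_in) with z = +2.
= (24.6/2) · ln(0.80/0.48) = 12.30 · ln(1.667)
= 12.30 · (0.5108) = 6.28 mV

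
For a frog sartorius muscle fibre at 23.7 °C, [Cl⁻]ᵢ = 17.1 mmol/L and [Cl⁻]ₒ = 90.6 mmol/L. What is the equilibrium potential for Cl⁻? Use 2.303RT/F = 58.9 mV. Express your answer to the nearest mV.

-43 mV

E = (58.9/z) · log₁₀([Cl⁻]_out/[Cl⁻]_in) with z = -1.
For an anion, dividing by z = -1 reverses the sign.
= (58.9/-1) · log₁₀(90.6/17.1) = -58.90 · log₁₀(5.298)
= -58.90 · (0.7241) = -42.65 mV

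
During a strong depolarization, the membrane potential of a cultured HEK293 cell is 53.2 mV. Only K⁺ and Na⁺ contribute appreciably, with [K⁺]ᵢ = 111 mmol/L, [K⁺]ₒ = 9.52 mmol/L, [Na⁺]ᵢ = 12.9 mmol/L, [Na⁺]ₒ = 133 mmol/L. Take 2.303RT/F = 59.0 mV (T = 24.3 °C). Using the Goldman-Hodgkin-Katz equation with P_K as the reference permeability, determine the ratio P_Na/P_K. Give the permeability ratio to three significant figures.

Let α = P_Na/P_K. GHK: Vm = 59.0·log₁₀[(Kₒ + α·Naₒ)/(Kᵢ + α·Naᵢ)].
10^(Vm/59.0) = 10^(53.2/59.0) = 7.9743
So 7.9743·(Kᵢ + α·Naᵢ) = Kₒ + α·Naₒ → α = (7.9743·111.0 − 9.52) / (133.0 − 7.9743·12.9)
α = (885.2 − 9.52) / (133.0 − 102.9) = 875.6/30.13 = 29.06

29.1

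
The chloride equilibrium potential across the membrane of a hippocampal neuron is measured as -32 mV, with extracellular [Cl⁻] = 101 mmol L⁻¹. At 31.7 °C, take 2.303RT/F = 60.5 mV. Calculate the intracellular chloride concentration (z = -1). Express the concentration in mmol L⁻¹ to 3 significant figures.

29.9 mmol L⁻¹

Nernst: E = (60.5/-1) · log₁₀([out]/[in]), so log₁₀([out]/[in]) = -32.0 × -1 / 60.5 = 0.5289.
[out]/[in] = 10^(0.5289) = 3.38.
[in] = 101 / 3.38 = 29.88 mmol L⁻¹.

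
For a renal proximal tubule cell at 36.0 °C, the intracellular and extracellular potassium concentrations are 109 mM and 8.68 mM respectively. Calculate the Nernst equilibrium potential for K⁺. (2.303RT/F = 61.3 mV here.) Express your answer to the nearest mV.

-67 mV

E = (61.3/z) · log₁₀([K⁺]_out/[K⁺]_in) with z = +1.
= (61.3/1) · log₁₀(8.68/109) = 61.30 · log₁₀(0.07963)
= 61.30 · (-1.0989) = -67.36 mV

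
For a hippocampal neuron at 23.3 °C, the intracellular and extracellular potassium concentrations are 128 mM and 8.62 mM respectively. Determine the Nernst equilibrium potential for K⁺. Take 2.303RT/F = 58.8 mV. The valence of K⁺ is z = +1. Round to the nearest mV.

-69 mV

E = (58.8/z) · log₁₀([K⁺]_out/[K⁺]_in) with z = +1.
= (58.8/1) · log₁₀(8.62/128) = 58.80 · log₁₀(0.06734)
= 58.80 · (-1.1717) = -68.90 mV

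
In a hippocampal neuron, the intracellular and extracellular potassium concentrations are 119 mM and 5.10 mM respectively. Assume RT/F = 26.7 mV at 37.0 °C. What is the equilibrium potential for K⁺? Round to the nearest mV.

-84 mV

E = (26.7/z) · ln([K⁺]_out/[K⁺]_in) with z = +1.
= (26.7/1) · ln(5.10/119) = 26.70 · ln(0.04286)
= 26.70 · (-3.1499) = -84.10 mV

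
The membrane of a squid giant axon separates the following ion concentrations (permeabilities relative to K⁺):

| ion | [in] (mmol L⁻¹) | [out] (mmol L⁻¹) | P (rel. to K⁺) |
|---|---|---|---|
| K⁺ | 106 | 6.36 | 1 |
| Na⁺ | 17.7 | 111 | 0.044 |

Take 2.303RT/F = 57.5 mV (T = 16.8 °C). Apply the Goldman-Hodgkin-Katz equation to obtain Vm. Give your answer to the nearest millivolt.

Vm = 57.5 · log₁₀[(Σ P·[cation]ₒ + Σ P·[anion]ᵢ) / (Σ P·[cation]ᵢ + Σ P·[anion]ₒ)]
Numerator = 1×6.36 + 0.044×111 = 11.24
Denominator = 1×106 + 0.044×17.7 = 106.8
Vm = 57.5 · log₁₀(0.1053) = 57.5 × (-0.9776) = -56.21 mV

-56 mV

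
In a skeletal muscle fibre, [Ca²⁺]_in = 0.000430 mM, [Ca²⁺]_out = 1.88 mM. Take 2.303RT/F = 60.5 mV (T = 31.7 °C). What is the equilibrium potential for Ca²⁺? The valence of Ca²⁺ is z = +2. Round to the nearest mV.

E = (60.5/z) · log₁₀([Ca²⁺]_out/[Ca²⁺]_in) with z = +2.
= (60.5/2) · log₁₀(1.88/0.000430) = 30.25 · log₁₀(4372)
= 30.25 · (3.6407) = 110.13 mV

110 mV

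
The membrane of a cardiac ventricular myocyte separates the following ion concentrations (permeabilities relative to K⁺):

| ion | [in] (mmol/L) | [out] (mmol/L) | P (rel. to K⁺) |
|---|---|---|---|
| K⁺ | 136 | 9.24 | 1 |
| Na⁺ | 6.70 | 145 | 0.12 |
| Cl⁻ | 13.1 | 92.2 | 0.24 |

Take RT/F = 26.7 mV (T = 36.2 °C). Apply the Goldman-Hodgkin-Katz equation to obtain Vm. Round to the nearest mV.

Vm = 26.7 · ln[(Σ P·[cation]ₒ + Σ P·[anion]ᵢ) / (Σ P·[cation]ᵢ + Σ P·[anion]ₒ)]
Numerator = 1×9.24 + 0.12×145 + 0.24×13.1 = 29.78
Denominator = 1×136 + 0.12×6.70 + 0.24×92.2 = 158.9
Vm = 26.7 · ln(0.1874) = 26.7 × (-1.6745) = -44.71 mV

-45 mV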